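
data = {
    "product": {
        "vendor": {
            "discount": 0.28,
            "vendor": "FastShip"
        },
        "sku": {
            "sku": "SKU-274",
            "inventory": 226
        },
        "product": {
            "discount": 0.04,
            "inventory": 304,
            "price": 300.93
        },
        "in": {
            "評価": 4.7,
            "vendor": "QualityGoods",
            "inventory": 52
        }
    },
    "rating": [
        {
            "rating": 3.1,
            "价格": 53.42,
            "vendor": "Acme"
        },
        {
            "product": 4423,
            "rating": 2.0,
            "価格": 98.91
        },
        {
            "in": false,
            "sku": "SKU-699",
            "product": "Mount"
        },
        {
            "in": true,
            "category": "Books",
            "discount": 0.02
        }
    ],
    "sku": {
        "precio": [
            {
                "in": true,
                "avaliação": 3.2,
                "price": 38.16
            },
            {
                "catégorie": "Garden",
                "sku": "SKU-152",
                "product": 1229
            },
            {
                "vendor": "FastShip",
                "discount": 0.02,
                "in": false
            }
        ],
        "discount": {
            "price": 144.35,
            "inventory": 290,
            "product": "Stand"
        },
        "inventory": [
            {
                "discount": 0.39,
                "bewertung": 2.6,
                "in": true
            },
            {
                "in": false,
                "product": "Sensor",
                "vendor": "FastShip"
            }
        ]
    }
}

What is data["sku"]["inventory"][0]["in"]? True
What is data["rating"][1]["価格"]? 98.91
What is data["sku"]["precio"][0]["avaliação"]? 3.2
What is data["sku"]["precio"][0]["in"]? True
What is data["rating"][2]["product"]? "Mount"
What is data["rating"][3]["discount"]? 0.02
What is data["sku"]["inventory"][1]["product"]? "Sensor"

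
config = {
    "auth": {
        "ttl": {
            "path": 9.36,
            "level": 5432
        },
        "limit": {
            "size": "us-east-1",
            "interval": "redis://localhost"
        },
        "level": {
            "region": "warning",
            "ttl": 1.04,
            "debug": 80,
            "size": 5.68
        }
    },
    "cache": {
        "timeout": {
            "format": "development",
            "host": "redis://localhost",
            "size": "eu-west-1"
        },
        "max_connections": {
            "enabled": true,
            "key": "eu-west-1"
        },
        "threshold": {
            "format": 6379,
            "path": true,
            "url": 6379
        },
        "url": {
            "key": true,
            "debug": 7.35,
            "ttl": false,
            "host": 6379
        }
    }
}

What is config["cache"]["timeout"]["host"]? "redis://localhost"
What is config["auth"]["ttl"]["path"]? 9.36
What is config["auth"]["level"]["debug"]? 80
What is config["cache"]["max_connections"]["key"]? "eu-west-1"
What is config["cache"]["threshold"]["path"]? True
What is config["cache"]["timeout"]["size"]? "eu-west-1"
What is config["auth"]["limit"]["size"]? "us-east-1"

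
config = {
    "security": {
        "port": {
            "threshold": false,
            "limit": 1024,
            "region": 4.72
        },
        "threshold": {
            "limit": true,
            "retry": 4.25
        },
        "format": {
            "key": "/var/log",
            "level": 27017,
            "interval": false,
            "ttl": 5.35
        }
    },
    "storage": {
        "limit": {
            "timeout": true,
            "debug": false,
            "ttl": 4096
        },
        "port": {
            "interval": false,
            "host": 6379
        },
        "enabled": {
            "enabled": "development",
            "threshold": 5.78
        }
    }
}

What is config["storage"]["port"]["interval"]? False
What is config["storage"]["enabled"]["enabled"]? "development"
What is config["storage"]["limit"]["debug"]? False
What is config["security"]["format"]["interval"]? False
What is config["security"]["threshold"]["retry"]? 4.25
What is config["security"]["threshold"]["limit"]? True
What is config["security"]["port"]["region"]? 4.72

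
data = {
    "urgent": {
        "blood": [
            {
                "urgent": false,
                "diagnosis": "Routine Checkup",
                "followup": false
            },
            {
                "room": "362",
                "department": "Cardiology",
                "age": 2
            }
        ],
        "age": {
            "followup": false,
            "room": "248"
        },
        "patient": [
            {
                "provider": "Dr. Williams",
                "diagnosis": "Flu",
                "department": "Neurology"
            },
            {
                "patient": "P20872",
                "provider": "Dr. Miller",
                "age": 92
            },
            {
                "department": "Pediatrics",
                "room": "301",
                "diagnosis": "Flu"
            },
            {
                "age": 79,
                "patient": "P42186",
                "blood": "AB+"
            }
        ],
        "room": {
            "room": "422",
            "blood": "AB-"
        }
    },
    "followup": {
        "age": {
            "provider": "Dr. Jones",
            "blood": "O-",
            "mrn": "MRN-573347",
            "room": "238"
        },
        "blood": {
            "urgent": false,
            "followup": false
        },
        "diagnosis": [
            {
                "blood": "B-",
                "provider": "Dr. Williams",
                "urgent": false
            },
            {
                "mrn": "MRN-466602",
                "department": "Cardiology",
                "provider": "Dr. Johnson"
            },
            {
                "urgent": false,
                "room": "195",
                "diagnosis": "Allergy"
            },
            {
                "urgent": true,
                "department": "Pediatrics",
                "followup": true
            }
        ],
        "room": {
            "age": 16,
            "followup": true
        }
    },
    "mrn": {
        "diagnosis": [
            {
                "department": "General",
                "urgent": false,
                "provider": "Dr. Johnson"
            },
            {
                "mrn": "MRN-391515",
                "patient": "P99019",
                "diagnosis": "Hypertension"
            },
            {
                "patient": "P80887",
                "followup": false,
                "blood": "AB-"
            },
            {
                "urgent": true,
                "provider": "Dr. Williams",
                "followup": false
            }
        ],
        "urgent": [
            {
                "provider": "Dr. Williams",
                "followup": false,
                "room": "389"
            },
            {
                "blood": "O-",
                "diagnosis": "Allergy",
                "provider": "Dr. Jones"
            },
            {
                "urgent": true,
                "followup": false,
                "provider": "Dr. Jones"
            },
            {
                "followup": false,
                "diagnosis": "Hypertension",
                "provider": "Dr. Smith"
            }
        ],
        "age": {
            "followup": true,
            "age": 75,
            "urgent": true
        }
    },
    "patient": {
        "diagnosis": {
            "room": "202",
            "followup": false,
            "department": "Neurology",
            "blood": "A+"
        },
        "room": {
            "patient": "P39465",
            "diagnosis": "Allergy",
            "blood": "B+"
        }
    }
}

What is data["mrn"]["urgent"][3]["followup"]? False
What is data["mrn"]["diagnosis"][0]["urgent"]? False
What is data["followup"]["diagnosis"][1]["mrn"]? "MRN-466602"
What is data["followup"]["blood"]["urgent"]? False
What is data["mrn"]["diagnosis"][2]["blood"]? "AB-"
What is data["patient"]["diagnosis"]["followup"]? False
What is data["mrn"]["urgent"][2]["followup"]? False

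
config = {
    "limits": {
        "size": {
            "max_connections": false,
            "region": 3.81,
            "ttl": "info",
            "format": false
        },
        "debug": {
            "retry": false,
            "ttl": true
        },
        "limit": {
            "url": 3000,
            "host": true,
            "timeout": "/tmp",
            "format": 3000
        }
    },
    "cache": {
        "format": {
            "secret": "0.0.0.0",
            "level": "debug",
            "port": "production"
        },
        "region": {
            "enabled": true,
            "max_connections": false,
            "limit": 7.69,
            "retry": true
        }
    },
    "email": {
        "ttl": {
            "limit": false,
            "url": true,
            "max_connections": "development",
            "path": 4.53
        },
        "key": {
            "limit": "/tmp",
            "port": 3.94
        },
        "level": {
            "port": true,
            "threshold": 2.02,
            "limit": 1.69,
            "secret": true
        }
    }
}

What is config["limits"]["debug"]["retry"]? False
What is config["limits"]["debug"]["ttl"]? True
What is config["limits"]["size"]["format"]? False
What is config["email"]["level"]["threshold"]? 2.02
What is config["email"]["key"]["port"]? 3.94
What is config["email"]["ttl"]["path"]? 4.53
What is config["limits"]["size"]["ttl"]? "info"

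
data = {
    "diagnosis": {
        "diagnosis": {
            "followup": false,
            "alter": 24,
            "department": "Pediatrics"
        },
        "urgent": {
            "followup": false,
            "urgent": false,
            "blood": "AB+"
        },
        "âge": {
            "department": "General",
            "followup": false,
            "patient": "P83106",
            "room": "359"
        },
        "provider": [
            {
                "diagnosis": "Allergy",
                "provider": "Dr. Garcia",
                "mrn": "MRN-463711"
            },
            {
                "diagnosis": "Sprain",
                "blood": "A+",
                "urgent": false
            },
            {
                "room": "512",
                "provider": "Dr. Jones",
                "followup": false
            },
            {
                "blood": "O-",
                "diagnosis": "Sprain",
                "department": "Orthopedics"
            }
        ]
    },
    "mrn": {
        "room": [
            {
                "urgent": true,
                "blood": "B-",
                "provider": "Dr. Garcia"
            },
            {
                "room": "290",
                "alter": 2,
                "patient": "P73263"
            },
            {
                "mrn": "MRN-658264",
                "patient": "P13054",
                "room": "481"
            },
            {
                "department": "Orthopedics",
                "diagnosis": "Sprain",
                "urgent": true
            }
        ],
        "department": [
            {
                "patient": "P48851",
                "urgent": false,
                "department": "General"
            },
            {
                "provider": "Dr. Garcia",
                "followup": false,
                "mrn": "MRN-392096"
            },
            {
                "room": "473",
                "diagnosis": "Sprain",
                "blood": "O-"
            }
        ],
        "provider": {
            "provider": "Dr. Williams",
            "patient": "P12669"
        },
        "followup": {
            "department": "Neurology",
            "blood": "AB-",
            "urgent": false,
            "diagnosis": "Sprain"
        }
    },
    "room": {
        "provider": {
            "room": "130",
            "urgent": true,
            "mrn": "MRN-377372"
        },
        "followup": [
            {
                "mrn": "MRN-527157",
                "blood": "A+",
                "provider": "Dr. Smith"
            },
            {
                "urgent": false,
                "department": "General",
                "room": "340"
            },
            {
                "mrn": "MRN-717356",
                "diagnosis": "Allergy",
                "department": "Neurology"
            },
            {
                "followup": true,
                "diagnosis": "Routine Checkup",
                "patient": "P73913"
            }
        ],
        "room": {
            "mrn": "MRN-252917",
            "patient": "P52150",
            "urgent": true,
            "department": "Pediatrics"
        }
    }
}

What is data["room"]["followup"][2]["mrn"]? "MRN-717356"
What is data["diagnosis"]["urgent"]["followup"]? False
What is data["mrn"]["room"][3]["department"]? "Orthopedics"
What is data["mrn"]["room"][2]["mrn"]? "MRN-658264"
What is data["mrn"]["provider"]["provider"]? "Dr. Williams"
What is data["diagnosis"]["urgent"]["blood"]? "AB+"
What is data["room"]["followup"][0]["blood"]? "A+"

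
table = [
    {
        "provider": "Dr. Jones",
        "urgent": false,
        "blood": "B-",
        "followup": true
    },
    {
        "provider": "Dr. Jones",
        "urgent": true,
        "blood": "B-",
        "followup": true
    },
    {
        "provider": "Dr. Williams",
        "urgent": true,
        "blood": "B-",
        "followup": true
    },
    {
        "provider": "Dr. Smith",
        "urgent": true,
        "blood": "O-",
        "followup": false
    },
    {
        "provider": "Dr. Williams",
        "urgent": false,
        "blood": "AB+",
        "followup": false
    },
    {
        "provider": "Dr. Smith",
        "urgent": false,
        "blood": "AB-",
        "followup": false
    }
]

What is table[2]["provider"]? "Dr. Williams"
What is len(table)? 6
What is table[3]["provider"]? "Dr. Smith"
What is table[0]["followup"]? True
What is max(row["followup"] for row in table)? True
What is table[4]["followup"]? False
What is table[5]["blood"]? "AB-"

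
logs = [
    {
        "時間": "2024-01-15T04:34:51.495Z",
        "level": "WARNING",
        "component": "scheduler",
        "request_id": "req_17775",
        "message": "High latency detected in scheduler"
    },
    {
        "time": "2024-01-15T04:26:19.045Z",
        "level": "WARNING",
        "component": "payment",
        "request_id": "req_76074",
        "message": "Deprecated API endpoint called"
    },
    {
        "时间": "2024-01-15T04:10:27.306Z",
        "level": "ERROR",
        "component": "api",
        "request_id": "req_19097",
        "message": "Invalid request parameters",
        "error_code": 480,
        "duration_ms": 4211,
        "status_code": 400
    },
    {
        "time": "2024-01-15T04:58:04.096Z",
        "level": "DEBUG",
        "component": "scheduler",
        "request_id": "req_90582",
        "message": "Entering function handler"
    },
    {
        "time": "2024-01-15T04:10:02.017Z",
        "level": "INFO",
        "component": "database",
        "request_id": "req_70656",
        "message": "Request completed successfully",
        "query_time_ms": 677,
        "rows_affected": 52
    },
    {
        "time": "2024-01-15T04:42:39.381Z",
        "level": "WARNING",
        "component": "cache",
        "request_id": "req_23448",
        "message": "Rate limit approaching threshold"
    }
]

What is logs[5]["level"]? "WARNING"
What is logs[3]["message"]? "Entering function handler"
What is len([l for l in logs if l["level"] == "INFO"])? 1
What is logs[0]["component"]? "scheduler"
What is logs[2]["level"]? "ERROR"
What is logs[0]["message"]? "High latency detected in scheduler"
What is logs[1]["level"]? "WARNING"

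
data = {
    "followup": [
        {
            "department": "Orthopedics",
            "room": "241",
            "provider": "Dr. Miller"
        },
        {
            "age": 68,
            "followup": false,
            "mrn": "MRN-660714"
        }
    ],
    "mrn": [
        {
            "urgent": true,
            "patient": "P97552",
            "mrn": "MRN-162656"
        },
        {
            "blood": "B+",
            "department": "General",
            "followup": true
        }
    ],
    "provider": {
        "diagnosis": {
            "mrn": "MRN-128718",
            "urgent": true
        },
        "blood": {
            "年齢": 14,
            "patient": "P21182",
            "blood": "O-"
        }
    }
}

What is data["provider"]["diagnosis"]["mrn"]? "MRN-128718"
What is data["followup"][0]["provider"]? "Dr. Miller"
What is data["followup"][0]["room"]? "241"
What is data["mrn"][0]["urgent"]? True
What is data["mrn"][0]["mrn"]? "MRN-162656"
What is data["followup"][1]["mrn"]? "MRN-660714"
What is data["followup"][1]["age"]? 68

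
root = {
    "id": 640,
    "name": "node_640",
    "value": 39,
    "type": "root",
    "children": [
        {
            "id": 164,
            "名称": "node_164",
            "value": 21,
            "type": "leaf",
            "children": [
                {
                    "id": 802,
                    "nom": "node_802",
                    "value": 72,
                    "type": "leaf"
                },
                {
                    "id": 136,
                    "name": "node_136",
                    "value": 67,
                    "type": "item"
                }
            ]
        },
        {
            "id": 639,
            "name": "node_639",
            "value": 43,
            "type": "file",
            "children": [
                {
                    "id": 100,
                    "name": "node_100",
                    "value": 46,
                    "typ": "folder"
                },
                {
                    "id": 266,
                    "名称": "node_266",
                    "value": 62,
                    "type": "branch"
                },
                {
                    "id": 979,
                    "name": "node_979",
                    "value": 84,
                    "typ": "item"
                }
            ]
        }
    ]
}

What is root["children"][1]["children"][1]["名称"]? "node_266"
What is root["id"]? 640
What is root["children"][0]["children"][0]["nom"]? "node_802"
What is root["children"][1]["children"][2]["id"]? 979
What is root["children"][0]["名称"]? "node_164"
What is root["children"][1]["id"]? 639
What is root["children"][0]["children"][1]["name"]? "node_136"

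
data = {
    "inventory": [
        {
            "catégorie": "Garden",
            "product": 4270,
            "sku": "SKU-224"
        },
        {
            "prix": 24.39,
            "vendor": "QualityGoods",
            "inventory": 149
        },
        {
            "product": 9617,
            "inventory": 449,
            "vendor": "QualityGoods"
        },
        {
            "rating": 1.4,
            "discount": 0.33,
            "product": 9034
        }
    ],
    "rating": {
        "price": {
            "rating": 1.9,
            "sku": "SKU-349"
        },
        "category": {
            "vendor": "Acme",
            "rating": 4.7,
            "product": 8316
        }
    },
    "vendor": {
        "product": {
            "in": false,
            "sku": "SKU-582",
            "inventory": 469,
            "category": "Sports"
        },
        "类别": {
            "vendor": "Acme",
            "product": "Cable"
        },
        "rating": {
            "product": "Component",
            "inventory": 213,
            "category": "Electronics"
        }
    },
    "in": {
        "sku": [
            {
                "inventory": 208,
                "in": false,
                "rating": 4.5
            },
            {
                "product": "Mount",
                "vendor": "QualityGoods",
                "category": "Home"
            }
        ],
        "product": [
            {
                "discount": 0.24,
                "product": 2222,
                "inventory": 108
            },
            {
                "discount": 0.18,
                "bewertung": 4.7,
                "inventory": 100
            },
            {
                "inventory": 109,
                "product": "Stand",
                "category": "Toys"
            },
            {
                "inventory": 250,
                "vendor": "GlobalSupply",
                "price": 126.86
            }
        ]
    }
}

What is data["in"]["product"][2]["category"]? "Toys"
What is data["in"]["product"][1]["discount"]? 0.18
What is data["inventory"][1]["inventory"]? 149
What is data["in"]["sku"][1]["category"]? "Home"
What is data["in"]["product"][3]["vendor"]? "GlobalSupply"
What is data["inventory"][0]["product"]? 4270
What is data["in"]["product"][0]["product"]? 2222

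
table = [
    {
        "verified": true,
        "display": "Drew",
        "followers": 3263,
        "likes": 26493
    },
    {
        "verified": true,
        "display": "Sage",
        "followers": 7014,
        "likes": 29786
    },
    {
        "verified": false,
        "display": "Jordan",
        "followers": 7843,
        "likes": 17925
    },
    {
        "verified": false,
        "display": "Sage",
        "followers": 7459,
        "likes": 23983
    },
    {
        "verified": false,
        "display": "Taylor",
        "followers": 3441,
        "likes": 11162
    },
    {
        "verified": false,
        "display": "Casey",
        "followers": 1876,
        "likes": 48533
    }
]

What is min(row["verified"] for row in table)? False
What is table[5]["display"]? "Casey"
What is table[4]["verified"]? False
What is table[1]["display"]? "Sage"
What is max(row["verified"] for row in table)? True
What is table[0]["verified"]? True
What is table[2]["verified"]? False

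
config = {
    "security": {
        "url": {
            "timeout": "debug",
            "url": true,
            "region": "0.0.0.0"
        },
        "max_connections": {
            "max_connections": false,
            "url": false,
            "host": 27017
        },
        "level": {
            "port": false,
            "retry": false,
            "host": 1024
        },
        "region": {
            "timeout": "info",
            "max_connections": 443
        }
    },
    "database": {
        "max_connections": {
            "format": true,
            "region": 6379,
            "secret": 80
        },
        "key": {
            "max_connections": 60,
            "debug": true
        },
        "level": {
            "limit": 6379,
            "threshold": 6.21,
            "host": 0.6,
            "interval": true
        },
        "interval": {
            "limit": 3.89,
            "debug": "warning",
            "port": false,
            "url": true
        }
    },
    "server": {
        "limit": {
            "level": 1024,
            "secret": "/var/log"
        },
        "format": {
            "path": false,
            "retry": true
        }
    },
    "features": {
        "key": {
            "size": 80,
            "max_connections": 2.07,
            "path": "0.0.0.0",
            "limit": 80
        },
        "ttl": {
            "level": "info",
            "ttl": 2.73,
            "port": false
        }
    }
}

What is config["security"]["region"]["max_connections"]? 443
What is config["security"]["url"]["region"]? "0.0.0.0"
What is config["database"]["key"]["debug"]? True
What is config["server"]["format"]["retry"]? True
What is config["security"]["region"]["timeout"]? "info"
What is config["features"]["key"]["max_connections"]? 2.07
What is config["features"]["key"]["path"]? "0.0.0.0"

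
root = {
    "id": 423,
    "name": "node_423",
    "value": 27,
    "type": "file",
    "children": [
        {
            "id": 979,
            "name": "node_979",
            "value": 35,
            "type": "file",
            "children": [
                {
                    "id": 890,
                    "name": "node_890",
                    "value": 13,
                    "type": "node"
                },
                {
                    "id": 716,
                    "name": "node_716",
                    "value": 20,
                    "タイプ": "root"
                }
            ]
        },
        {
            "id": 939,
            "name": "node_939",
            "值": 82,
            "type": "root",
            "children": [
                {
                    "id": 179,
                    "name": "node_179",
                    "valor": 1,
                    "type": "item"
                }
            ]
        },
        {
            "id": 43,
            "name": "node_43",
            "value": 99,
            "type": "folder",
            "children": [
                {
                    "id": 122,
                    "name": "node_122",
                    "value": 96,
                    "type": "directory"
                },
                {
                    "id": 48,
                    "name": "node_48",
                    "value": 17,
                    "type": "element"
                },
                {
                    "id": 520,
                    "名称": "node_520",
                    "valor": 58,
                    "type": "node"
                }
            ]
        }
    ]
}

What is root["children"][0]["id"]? 979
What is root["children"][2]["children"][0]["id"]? 122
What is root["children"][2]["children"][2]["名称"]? "node_520"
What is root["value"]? 27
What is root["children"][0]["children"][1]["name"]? "node_716"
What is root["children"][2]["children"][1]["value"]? 17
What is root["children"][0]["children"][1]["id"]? 716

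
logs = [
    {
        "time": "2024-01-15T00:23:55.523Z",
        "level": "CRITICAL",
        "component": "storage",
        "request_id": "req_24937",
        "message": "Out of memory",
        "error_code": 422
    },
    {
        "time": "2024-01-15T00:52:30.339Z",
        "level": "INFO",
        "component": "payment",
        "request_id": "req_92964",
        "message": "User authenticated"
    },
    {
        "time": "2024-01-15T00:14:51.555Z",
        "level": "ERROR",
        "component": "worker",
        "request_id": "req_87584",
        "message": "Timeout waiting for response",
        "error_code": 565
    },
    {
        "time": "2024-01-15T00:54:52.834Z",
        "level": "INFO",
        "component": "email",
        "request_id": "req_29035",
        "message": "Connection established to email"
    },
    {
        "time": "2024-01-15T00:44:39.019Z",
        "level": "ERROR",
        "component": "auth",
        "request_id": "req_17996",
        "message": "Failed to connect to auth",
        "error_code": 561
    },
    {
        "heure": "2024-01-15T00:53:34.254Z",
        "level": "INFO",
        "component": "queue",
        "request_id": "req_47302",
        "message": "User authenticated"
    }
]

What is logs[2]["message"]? "Timeout waiting for response"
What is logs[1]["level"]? "INFO"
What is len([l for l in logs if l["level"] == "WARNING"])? 0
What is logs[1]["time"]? "2024-01-15T00:52:30.339Z"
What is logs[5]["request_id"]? "req_47302"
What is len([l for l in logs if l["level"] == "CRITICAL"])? 1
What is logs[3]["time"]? "2024-01-15T00:54:52.834Z"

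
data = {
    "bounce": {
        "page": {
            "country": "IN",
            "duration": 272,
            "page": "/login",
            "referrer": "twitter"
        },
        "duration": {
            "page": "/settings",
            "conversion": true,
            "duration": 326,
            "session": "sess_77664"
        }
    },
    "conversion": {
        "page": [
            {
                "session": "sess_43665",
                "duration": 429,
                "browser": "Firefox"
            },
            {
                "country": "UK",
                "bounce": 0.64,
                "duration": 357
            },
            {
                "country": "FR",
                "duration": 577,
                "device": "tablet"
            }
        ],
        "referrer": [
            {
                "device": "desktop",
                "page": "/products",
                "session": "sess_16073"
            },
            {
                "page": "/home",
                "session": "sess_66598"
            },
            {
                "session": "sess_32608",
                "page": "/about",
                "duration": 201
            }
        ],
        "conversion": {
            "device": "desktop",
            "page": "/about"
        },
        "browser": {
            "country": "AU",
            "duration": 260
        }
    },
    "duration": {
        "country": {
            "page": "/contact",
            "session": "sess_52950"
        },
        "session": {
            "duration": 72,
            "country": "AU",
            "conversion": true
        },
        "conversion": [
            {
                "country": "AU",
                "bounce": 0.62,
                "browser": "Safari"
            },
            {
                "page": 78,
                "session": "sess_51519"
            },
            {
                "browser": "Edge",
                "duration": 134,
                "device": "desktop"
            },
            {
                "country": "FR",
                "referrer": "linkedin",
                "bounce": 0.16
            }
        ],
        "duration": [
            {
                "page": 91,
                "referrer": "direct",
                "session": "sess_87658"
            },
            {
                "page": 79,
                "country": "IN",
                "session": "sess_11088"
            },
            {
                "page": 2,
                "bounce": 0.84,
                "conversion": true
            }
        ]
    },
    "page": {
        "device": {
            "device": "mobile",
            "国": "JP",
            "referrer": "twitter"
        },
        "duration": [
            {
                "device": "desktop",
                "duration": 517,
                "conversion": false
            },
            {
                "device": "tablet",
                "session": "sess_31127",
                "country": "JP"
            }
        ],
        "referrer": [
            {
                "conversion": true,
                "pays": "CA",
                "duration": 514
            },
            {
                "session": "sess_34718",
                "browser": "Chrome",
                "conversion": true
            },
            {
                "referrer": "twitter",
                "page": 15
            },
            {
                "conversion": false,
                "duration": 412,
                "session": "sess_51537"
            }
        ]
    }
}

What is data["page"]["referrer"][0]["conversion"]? True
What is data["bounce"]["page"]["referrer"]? "twitter"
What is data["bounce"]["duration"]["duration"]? 326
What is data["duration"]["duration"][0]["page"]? 91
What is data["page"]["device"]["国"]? "JP"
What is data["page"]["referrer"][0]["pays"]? "CA"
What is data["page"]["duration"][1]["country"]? "JP"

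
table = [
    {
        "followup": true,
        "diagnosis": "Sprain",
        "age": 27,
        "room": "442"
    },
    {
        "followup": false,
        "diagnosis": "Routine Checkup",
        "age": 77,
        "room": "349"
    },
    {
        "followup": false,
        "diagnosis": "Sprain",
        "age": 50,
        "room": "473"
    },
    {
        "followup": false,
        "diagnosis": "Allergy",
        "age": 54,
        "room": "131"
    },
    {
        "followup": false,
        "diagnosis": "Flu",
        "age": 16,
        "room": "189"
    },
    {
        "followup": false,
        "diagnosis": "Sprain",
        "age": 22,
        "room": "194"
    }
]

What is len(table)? 6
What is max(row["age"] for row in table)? 77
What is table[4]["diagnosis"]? "Flu"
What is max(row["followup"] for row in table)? True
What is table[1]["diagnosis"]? "Routine Checkup"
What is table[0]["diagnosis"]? "Sprain"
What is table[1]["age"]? 77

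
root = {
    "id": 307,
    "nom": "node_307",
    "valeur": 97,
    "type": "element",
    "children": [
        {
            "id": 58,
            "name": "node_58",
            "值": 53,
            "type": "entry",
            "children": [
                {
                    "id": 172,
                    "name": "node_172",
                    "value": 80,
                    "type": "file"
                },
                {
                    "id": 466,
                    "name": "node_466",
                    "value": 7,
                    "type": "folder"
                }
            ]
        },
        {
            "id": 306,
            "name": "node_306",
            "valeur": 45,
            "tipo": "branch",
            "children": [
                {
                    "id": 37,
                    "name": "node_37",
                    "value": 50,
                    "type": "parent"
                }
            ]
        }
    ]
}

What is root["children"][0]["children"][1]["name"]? "node_466"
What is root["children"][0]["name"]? "node_58"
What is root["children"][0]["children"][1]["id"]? 466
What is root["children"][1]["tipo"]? "branch"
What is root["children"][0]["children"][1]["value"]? 7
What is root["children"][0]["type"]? "entry"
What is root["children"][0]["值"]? 53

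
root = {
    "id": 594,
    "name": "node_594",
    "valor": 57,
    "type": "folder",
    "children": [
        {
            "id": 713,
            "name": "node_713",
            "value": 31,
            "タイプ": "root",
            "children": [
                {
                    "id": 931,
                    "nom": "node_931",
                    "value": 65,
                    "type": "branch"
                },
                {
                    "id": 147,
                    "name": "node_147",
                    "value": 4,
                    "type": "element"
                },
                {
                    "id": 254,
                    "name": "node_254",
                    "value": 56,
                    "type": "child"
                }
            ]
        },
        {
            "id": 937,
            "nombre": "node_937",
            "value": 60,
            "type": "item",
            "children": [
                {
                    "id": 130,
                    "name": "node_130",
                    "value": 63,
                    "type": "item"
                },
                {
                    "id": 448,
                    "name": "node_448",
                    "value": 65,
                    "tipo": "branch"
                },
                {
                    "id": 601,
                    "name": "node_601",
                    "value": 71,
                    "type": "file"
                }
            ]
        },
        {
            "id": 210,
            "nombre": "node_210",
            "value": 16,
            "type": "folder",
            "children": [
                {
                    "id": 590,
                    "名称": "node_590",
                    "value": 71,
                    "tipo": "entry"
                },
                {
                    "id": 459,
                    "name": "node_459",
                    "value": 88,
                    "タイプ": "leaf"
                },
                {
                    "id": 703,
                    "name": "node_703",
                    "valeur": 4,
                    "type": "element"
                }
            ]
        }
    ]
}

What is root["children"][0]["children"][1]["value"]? 4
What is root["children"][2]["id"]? 210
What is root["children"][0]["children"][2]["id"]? 254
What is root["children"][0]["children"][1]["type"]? "element"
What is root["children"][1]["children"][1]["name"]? "node_448"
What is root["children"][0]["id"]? 713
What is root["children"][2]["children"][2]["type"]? "element"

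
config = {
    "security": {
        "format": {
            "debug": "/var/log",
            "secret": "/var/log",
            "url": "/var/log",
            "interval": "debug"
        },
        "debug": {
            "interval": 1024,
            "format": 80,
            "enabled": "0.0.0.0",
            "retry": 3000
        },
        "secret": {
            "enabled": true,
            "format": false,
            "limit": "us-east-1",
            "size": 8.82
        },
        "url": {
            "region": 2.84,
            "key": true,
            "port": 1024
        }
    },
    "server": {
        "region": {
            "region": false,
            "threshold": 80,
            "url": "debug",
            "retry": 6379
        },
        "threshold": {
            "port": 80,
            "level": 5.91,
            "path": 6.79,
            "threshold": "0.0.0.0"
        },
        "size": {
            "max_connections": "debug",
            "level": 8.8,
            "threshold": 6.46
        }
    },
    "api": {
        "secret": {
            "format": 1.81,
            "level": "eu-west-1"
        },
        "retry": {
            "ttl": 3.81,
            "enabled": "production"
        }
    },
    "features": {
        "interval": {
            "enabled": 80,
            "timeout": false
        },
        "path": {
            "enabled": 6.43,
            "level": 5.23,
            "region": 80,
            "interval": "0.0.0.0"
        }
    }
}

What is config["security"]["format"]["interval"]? "debug"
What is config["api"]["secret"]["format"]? 1.81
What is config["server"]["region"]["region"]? False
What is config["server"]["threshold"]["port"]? 80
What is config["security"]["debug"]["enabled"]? "0.0.0.0"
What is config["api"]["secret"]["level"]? "eu-west-1"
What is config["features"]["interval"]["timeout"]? False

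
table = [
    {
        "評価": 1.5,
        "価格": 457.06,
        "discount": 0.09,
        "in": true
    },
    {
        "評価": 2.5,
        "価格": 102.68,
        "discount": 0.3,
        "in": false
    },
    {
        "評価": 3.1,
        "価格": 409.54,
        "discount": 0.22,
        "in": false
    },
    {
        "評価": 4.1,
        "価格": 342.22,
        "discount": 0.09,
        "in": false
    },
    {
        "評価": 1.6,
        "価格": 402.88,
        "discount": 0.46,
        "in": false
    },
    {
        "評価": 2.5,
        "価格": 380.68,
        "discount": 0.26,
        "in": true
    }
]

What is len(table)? 6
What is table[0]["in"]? True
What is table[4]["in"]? False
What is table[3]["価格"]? 342.22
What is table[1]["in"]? False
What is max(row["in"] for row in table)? True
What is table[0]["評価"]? 1.5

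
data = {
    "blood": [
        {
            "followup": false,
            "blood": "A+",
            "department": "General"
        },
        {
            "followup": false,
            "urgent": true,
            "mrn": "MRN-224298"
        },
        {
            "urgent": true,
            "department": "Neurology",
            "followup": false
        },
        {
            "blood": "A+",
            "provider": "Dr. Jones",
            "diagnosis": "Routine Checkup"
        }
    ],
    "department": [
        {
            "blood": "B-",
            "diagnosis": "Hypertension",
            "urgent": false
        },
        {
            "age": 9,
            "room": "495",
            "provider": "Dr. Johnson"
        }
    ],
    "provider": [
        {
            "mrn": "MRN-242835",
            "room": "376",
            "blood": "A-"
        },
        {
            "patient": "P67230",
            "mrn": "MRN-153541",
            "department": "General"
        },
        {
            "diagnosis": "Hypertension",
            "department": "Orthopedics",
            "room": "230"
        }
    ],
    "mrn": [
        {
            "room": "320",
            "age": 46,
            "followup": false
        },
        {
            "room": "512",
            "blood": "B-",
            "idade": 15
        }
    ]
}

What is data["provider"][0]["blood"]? "A-"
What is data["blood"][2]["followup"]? False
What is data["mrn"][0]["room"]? "320"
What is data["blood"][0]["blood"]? "A+"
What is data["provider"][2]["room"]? "230"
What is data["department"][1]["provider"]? "Dr. Johnson"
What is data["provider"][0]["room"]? "376"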